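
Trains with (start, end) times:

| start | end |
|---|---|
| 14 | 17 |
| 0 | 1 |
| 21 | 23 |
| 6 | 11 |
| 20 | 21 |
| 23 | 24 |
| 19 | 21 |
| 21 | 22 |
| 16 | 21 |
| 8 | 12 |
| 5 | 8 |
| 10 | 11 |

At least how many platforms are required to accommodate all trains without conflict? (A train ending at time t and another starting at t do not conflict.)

Events (time:±→running): 0:+→1 1:-→0 5:+→1 6:+→2 8:-→1 8:+→2 10:+→3 … peak 3.

3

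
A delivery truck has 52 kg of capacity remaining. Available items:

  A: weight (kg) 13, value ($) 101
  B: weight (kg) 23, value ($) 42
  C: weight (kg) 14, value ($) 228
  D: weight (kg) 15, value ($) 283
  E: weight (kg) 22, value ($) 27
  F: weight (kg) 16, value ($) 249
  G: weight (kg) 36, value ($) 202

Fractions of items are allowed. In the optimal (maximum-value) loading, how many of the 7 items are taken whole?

3

Ratios (sorted): D 18.87, C 16.29, F 15.56, A 7.77, G 5.61, B 1.83, E 1.23
take D (15 @ 283); take C (14 @ 228); take F (16 @ 249); take 7/13 of A → 54.38. Capacity used 52/52.
3 item(s) taken whole; one partial (take 7/13 of A).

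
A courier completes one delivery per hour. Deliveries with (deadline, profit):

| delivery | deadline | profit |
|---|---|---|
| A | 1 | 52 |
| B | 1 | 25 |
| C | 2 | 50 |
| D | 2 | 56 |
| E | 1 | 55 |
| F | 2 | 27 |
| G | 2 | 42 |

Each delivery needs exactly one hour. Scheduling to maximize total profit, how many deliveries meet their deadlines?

2

By profit: D(d2,56), E(d1,55), A(d1,52), C(d2,50), G(d2,42), F(d2,27), B(d1,25)
D→slot 2; E→slot 1; A skipped; C skipped; G skipped; F skipped; B skipped.
2 of 7 scheduled.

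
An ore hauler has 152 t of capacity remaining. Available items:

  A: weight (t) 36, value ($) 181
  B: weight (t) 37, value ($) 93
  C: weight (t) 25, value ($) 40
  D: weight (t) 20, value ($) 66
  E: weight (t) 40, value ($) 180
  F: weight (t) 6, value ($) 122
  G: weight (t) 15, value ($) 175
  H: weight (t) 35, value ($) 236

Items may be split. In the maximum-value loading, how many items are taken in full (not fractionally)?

Order: F (122/6=20.33) > G (175/15=11.67) > H (236/35=6.74) > A (181/36=5.03) > E (180/40=4.50) > D (66/20=3.30) > B (93/37=2.51) > C (40/25=1.60)
Fill: take F (6 @ 122) → take G (15 @ 175) → take H (35 @ 236) → take A (36 @ 181) → take E (40 @ 180) → take D (20 @ 66); 152/152 used.
6 item(s) taken whole.

6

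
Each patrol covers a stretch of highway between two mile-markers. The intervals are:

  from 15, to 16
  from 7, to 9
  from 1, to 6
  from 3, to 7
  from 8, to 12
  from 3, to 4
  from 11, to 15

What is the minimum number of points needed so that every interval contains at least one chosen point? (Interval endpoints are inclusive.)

Process intervals by earliest right end; each time one isn't hit yet, stab at its right endpoint.
Sorted: [3,4] [1,6] [3,7] [7,9] [8,12] [11,15] [15,16]
{[3,4],[1,6],[3,7]} hit by 4; {[7,9],[8,12]} hit by 9; {[11,15],[15,16]} hit by 15.
Points: 4, 9, 15 (3 total).

3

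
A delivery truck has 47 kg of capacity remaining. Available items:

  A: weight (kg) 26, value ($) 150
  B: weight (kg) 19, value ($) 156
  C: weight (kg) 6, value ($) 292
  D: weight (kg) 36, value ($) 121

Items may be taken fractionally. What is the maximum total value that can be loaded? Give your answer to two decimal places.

574.92

Order: C (292/6=48.67) > B (156/19=8.21) > A (150/26=5.77) > D (121/36=3.36)
Fill: take C (6 @ 292) → take B (19 @ 156) → take 22/26 of A → 126.92; 47/47 used.
Total value = 574.92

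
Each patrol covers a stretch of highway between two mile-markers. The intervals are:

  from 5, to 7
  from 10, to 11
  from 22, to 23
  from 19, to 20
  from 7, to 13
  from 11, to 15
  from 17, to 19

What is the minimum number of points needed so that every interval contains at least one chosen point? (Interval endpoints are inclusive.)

Sorted: [5,7] [10,11] [7,13] [11,15] [17,19] [19,20] [22,23]
{[5,7]} hit by 7; {[10,11],[7,13],[11,15]} hit by 11; {[17,19],[19,20]} hit by 19; {[22,23]} hit by 23.
Points: 7, 11, 19, 23 (4 total).

4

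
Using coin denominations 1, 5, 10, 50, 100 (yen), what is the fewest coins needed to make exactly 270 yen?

5

270 = 2×100 + 1×50 + 2×10
Total coins = 2 + 1 + 2 = 5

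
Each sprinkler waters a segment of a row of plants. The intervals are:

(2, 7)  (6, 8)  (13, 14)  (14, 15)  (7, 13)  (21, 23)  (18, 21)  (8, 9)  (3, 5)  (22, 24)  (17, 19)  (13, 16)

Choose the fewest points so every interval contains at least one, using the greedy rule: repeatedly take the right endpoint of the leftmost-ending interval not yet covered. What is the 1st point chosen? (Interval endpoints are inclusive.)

5

Sort by right endpoint; whenever an interval is uncovered, place a point at its right end.
Sorted: [3,5] [2,7] [6,8] [8,9] [7,13] [13,14] [14,15] [13,16] [17,19] [18,21] [21,23] [22,24]
{[3,5],[2,7]} hit by 5; {[6,8],[8,9],[7,13]} hit by 8; {[13,14],[14,15],[13,16]} hit by 14; {[17,19],[18,21]} hit by 19; {[21,23],[22,24]} hit by 23.
Points: 5, 8, 14, 19, 23 (5 total).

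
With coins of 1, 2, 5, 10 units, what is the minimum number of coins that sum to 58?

58 − 5×10→8 − 1×5→3 − 1×2→1 − 1×1→0
Total coins = 5 + 1 + 1 + 1 = 8

8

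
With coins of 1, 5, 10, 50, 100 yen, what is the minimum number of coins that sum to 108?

5

108 = 1×100 + 1×5 + 3×1
Total coins = 1 + 1 + 3 = 5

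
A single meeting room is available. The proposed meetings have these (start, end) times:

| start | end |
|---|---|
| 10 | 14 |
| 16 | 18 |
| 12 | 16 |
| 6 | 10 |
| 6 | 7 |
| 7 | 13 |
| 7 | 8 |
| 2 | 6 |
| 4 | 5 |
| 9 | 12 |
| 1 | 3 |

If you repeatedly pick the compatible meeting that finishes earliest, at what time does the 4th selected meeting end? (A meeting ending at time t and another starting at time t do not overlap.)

8

Sorted by end: (1,3)  (4,5)  (2,6)  (6,7)  (7,8)  (6,10)  (9,12)  (7,13)  (10,14)  (12,16)  (16,18)
take (1,3); take (4,5); take (6,7); take (7,8); take (9,12); skip (7,13); take (12,16); take (16,18).
Selected: (1,3) (4,5) (6,7) (7,8) (9,12) (12,16) (16,18)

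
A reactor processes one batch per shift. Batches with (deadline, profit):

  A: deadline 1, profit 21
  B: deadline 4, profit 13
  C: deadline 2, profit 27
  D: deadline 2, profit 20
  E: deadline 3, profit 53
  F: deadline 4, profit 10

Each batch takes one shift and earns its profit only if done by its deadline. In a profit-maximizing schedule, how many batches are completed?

Take jobs in profit order; each goes to the latest open slot no later than its deadline.
By profit: E(d3,53), C(d2,27), A(d1,21), D(d2,20), B(d4,13), F(d4,10)
E→slot 3; C→slot 2; A→slot 1; D skipped; B→slot 4; F skipped.
4 of 6 scheduled.

4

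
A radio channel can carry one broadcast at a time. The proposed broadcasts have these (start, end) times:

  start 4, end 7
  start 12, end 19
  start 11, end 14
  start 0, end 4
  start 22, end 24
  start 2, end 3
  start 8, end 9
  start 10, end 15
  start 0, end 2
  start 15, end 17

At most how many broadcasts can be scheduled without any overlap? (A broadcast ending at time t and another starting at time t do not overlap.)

7

Order by finish time; keep every interval that doesn't clash with the previous kept one.
By end time: (0,2), (2,3), (0,4), (4,7), (8,9), (11,14), (10,15), (15,17), (12,19), (22,24).
Pick (0,2); next start ≥ 2 → (2,3); next start ≥ 3 → (4,7); next start ≥ 7 → (8,9); next start ≥ 9 → (11,14); next start ≥ 14 → (15,17); next start ≥ 17 → (22,24).
Selected 7 broadcasts.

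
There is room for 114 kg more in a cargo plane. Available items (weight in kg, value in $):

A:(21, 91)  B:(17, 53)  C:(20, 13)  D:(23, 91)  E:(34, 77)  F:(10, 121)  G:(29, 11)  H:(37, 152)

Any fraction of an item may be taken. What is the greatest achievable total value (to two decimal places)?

Greedy by value/weight ratio, highest first.
Order: F (121/10=12.10) > A (91/21=4.33) > H (152/37=4.11) > D (91/23=3.96) > B (53/17=3.12) > E (77/34=2.26) > C (13/20=0.65) > G (11/29=0.38)
Fill: take F (10 @ 121) → take A (21 @ 91) → take H (37 @ 152) → take D (23 @ 91) → take B (17 @ 53) → take 6/34 of E → 13.59; 114/114 used.
Total value = 521.59

521.59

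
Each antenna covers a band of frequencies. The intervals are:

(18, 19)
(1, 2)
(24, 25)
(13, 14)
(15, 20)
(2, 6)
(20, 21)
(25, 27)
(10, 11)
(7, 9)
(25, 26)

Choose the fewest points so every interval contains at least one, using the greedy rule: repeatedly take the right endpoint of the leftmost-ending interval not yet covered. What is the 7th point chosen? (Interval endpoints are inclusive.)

25

Sort by right endpoint; whenever an interval is uncovered, place a point at its right end.
Sorted: [1,2] [2,6] [7,9] [10,11] [13,14] [18,19] [15,20] [20,21] [24,25] [25,26] [25,27]
{[1,2],[2,6]} hit by 2; {[7,9]} hit by 9; {[10,11]} hit by 11; {[13,14]} hit by 14; {[18,19],[15,20]} hit by 19; {[20,21]} hit by 21; {[24,25],[25,26],[25,27]} hit by 25.
Points: 2, 9, 11, 14, 19, 21, 25 (7 total).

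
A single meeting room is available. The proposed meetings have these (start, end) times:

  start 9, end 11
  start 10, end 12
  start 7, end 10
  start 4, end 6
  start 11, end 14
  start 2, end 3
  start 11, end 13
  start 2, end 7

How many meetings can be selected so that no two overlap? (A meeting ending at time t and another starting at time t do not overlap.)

4

Sort by end time and greedily take each interval whose start is ≥ the last chosen end.
By end time: (2,3), (4,6), (2,7), (7,10), (9,11), (10,12), (11,13), (11,14).
Pick (2,3); next start ≥ 3 → (4,6); next start ≥ 6 → (7,10); next start ≥ 10 → (10,12).
Selected 4 meetings.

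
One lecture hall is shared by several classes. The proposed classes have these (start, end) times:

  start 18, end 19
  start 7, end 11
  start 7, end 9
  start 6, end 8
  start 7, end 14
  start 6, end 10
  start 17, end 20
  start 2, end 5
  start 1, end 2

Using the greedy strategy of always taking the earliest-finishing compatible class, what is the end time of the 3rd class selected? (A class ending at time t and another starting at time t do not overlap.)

Sorted by end: (1,2)  (2,5)  (6,8)  (7,9)  (6,10)  (7,11)  (7,14)  (18,19)  (17,20)
take (1,2); take (2,5); take (6,8); skip (7,14); take (18,19).
Selected: (1,2) (2,5) (6,8) (18,19)

8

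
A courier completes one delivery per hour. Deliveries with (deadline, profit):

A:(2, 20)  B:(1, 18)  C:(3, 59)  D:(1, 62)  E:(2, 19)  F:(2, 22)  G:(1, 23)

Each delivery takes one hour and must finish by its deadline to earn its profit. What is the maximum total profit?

Sort by profit descending; place each in the latest free slot ≤ its deadline.
Profit order: D=62 C=59 G=23 F=22 A=20 E=19 B=18
Assign: D→slot 1, C→slot 3, G skipped, F→slot 2, A skipped, E skipped, B skipped.
Slots: [1:D] [2:F] [3:C]
Profit = 62 + 22 + 59 = 143

143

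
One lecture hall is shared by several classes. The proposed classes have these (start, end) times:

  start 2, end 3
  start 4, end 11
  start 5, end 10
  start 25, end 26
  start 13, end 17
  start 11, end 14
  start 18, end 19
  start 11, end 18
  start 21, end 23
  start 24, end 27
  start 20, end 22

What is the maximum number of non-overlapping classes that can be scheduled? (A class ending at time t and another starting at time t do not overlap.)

6

Sort by end time and greedily take each interval whose start is ≥ the last chosen end.
Sorted by end: (2,3)  (5,10)  (4,11)  (11,14)  (13,17)  (11,18)  (18,19)  (20,22)  (21,23)  (25,26)  (24,27)
take (2,3); take (5,10); skip (4,11); take (11,14); take (18,19); take (20,22); take (25,26); skip (24,27).
Selected 6 classes.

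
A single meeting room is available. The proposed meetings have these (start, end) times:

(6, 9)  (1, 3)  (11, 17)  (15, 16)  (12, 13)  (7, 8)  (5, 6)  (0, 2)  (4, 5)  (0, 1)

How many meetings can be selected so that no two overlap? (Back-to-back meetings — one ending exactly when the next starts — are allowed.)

By end time: (0,1), (0,2), (1,3), (4,5), (5,6), (7,8), (6,9), (12,13), (15,16), (11,17).
Pick (0,1); next start ≥ 1 → (1,3); next start ≥ 3 → (4,5); next start ≥ 5 → (5,6); next start ≥ 6 → (7,8); next start ≥ 8 → (12,13); next start ≥ 13 → (15,16).
Selected 7 meetings.

7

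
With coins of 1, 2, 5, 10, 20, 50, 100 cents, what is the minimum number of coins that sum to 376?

Use the largest denomination that fits, subtract, and repeat.
376 = 3×100 + 1×50 + 1×20 + 1×5 + 1×1
Total coins = 3 + 1 + 1 + 1 + 1 = 7

7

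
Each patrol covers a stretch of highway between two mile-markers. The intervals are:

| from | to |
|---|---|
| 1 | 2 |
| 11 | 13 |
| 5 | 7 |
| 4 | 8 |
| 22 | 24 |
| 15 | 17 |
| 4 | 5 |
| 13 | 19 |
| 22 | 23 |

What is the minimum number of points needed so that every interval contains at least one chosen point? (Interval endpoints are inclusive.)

By right end: [1,2]  [4,5]  [5,7]  [4,8]  [11,13]  [15,17]  [13,19]  [22,23]  [22,24]
[1,2] uncovered → point at 2; [4,5] uncovered → point at 5; [11,13] uncovered → point at 13; [15,17] uncovered → point at 17; [22,23] uncovered → point at 23.
Points: 2, 5, 13, 17, 23 (5 total).

5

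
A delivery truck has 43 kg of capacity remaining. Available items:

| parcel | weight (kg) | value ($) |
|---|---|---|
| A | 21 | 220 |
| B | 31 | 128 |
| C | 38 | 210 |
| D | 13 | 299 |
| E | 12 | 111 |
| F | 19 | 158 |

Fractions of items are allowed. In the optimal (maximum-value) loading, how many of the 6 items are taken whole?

Sort by value per unit weight and fill in that order.
Order: D (299/13=23.00) > A (220/21=10.48) > E (111/12=9.25) > F (158/19=8.32) > C (210/38=5.53) > B (128/31=4.13)
Fill: take D (13 @ 299) → take A (21 @ 220) → take 9/12 of E → 83.25; 43/43 used.
2 item(s) taken whole; one partial (take 9/12 of E).

2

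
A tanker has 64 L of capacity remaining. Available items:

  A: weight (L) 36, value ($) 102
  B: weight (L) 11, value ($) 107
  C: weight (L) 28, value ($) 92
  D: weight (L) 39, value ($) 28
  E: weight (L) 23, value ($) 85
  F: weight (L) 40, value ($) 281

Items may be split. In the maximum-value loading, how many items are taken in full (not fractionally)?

Sort by value per unit weight and fill in that order.
Ratios (sorted): B 9.73, F 7.03, E 3.70, C 3.29, A 2.83, D 0.72
take B (11 @ 107); take F (40 @ 281); take 13/23 of E → 48.04. Capacity used 64/64.
2 item(s) taken whole; one partial (take 13/23 of E).

2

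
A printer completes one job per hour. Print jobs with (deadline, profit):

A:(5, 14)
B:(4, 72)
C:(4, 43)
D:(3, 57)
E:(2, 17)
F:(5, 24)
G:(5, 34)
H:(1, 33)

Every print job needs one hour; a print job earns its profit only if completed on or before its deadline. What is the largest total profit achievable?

239

Profit order: B=72 D=57 C=43 G=34 H=33 F=24 E=17 A=14
Assign: B→slot 4, D→slot 3, C→slot 2, G→slot 5, H→slot 1, F skipped, E skipped, A skipped.
Slots: [1:H] [2:C] [3:D] [4:B] [5:G]
Profit = 33 + 43 + 57 + 72 + 34 = 239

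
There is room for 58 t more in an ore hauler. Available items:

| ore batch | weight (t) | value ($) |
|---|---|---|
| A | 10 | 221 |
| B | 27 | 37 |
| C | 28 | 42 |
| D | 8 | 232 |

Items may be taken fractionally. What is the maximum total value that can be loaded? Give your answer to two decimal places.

511.44

Order: D (232/8=29.00) > A (221/10=22.10) > C (42/28=1.50) > B (37/27=1.37)
Fill: take D (8 @ 232) → take A (10 @ 221) → take C (28 @ 42) → take 12/27 of B → 16.44; 58/58 used.
Total value = 511.44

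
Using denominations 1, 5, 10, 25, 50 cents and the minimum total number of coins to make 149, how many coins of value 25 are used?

149 = 2×50 + 1×25 + 2×10 + 4×1
Count of 25: 1

1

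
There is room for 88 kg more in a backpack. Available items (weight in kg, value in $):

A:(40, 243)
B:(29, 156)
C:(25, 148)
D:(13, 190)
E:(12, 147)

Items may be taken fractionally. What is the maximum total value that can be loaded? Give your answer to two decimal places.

Sort by value per unit weight and fill in that order.
Ratios (sorted): D 14.62, E 12.25, A 6.08, C 5.92, B 5.38
take D (13 @ 190); take E (12 @ 147); take A (40 @ 243); take 23/25 of C → 136.16. Capacity used 88/88.
Total value = 716.16

716.16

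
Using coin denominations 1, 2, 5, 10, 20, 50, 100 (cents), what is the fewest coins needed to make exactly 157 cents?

4

157 − 1×100→57 − 1×50→7 − 1×5→2 − 1×2→0
Total coins = 1 + 1 + 1 + 1 = 4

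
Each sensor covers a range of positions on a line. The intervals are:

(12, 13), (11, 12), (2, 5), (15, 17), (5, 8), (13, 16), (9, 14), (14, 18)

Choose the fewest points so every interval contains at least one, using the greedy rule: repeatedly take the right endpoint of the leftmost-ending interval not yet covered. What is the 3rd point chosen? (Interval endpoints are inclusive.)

By right end: [2,5]  [5,8]  [11,12]  [12,13]  [9,14]  [13,16]  [15,17]  [14,18]
[2,5] uncovered → point at 5; [11,12] uncovered → point at 12; [13,16] uncovered → point at 16.
Points: 5, 12, 16 (3 total).

16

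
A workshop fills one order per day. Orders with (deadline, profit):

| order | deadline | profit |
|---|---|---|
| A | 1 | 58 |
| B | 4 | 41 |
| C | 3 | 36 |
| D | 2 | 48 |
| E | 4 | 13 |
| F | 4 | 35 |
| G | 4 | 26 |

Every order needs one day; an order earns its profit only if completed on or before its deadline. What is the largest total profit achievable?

Sort by profit descending; place each in the latest free slot ≤ its deadline.
Profit order: A=58 D=48 B=41 C=36 F=35 G=26 E=13
Assign: A→slot 1, D→slot 2, B→slot 4, C→slot 3, F skipped, G skipped, E skipped.
Slots: [1:A] [2:D] [3:C] [4:B]
Profit = 58 + 48 + 36 + 41 = 183

183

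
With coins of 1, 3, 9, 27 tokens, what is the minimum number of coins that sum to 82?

Use the largest denomination that fits, subtract, and repeat.
82 − 3×27→1 − 1×1→0
Total coins = 3 + 1 = 4

4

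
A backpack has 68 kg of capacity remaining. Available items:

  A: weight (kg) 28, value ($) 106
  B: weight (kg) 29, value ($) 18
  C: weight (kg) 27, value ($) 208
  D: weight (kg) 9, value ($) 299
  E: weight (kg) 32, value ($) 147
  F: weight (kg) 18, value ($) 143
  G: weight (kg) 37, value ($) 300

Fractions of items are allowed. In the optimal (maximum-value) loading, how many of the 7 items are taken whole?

3

Order: D (299/9=33.22) > G (300/37=8.11) > F (143/18=7.94) > C (208/27=7.70) > E (147/32=4.59) > A (106/28=3.79) > B (18/29=0.62)
Fill: take D (9 @ 299) → take G (37 @ 300) → take F (18 @ 143) → take 4/27 of C → 30.81; 68/68 used.
3 item(s) taken whole; one partial (take 4/27 of C).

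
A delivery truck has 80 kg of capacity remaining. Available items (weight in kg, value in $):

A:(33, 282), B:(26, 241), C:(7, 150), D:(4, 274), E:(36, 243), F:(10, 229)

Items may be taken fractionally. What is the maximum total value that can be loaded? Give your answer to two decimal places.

1176.00

Ratios (sorted): D 68.50, F 22.90, C 21.43, B 9.27, A 8.55, E 6.75
take D (4 @ 274); take F (10 @ 229); take C (7 @ 150); take B (26 @ 241); take A (33 @ 282). Capacity used 80/80.
Total value = 1176.00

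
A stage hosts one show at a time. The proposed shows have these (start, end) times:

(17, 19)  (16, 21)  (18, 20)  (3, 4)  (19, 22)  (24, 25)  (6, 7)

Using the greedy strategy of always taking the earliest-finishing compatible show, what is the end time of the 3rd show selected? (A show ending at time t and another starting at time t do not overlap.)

19

Order by finish time; keep every interval that doesn't clash with the previous kept one.
Sorted by end: (3,4)  (6,7)  (17,19)  (18,20)  (16,21)  (19,22)  (24,25)
take (3,4); take (6,7); take (17,19); skip (16,21); take (19,22); take (24,25).
Selected: (3,4) (6,7) (17,19) (19,22) (24,25)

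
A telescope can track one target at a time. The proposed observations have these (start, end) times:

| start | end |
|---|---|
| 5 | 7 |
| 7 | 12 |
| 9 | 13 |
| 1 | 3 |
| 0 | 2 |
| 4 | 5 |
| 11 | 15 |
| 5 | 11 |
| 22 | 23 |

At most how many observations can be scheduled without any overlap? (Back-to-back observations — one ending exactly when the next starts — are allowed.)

Sort by end time and greedily take each interval whose start is ≥ the last chosen end.
By end time: (0,2), (1,3), (4,5), (5,7), (5,11), (7,12), (9,13), (11,15), (22,23).
Pick (0,2); next start ≥ 2 → (4,5); next start ≥ 5 → (5,7); next start ≥ 7 → (7,12); next start ≥ 12 → (22,23).
Selected 5 observations.

5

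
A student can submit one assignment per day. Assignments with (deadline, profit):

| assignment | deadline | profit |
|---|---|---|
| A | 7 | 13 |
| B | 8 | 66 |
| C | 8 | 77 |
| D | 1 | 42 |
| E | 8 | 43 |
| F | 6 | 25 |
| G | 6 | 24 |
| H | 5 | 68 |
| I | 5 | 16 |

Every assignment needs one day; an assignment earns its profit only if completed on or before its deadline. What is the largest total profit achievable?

361

Sort by profit descending; place each in the latest free slot ≤ its deadline.
Profit order: C=77 H=68 B=66 E=43 D=42 F=25 G=24 I=16 A=13
Assign: C→slot 8, H→slot 5, B→slot 7, E→slot 6, D→slot 1, F→slot 4, G→slot 3, I→slot 2, A skipped.
Slots: [1:D] [2:I] [3:G] [4:F] [5:H] [6:E] [7:B] [8:C]
Profit = 42 + 16 + 24 + 25 + 68 + 43 + 66 + 77 = 361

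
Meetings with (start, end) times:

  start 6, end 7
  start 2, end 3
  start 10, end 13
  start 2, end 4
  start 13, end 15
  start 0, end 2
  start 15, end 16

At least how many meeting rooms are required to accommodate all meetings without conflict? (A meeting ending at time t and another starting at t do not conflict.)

2

starts: [0, 2, 2, 6, 10, 13, 15]
ends:   [2, 3, 4, 7, 13, 15, 16]
s0→1 e2→0 s2→1 s2→2  — peak 2.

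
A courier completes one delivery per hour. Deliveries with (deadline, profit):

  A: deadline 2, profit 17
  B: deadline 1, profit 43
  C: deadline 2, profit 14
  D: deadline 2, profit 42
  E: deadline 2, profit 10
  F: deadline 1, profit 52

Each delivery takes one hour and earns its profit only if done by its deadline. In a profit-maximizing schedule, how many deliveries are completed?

2

Take jobs in profit order; each goes to the latest open slot no later than its deadline.
By profit: F(d1,52), B(d1,43), D(d2,42), A(d2,17), C(d2,14), E(d2,10)
F→slot 1; B skipped; D→slot 2; A skipped; C skipped; E skipped.
2 of 6 scheduled.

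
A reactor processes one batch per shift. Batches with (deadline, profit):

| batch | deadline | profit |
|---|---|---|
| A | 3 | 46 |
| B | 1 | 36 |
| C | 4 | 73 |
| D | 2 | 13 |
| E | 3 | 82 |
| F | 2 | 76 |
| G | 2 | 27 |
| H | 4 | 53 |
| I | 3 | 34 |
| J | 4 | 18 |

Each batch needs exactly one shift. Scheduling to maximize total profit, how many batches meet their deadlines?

Sort by profit descending; place each in the latest free slot ≤ its deadline.
By profit: E(d3,82), F(d2,76), C(d4,73), H(d4,53), A(d3,46), B(d1,36), I(d3,34), G(d2,27), J(d4,18), D(d2,13)
E→slot 3; F→slot 2; C→slot 4; H→slot 1; A skipped; B skipped; I skipped; G skipped; J skipped; D skipped.
4 of 10 scheduled.

4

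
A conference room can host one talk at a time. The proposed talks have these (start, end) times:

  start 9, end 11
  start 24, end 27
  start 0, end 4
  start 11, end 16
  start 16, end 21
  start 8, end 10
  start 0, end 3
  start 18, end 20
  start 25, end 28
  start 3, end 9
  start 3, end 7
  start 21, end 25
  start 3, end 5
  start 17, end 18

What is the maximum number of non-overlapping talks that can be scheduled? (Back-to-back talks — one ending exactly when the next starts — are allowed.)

8

By end time: (0,3), (0,4), (3,5), (3,7), (3,9), (8,10), (9,11), (11,16), (17,18), (18,20), (16,21), (21,25), (24,27), (25,28).
Pick (0,3); next start ≥ 3 → (3,5); next start ≥ 5 → (8,10); next start ≥ 10 → (11,16); next start ≥ 16 → (17,18); next start ≥ 18 → (18,20); next start ≥ 20 → (21,25); next start ≥ 25 → (25,28).
Selected 8 talks.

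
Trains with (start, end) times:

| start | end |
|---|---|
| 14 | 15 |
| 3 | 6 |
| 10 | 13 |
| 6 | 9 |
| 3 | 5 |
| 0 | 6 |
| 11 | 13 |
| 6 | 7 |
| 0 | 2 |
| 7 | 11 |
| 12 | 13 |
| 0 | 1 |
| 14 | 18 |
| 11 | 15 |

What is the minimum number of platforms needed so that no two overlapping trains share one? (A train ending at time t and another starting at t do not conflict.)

4

The answer is the maximum number of intervals overlapping at any instant.
Events (time:±→running): 0:+→1 0:+→2 0:+→3 1:-→2 2:-→1 3:+→2 3:+→3 5:-→2 6:-→1 6:-→0 6:+→1 6:+→2 7:-→1 7:+→2 9:-→1 10:+→2 11:-→1 11:+→2 11:+→3 12:+→4 … peak 4.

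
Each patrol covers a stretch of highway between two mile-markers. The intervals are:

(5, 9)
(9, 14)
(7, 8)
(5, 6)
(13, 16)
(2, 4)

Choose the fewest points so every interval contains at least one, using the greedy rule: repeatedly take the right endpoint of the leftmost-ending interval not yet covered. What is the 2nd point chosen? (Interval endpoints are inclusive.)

By right end: [2,4]  [5,6]  [7,8]  [5,9]  [9,14]  [13,16]
[2,4] uncovered → point at 4; [5,6] uncovered → point at 6; [7,8] uncovered → point at 8; [9,14] uncovered → point at 14.
Points: 4, 6, 8, 14 (4 total).

6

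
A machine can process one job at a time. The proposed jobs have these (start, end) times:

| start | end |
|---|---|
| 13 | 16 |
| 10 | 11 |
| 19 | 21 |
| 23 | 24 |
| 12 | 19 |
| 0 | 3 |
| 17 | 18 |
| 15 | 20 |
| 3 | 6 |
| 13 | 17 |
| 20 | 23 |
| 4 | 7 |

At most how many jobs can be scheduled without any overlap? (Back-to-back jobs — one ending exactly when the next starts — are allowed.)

7

By end time: (0,3), (3,6), (4,7), (10,11), (13,16), (13,17), (17,18), (12,19), (15,20), (19,21), (20,23), (23,24).
Pick (0,3); next start ≥ 3 → (3,6); next start ≥ 6 → (10,11); next start ≥ 11 → (13,16); next start ≥ 16 → (17,18); next start ≥ 18 → (19,21); next start ≥ 21 → (23,24).
Selected 7 jobs.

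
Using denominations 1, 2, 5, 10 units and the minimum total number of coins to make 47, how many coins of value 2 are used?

Use the largest denomination that fits, subtract, and repeat.
47 = 4×10 + 1×5 + 1×2
Count of 2: 1

1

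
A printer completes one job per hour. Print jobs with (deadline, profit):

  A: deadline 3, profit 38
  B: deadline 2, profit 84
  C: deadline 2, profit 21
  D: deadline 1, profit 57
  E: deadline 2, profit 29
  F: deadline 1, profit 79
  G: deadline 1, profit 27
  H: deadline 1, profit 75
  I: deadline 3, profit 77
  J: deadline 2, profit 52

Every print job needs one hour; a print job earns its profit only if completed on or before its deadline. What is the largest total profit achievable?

240

Take jobs in profit order; each goes to the latest open slot no later than its deadline.
By profit: B(d2,84), F(d1,79), I(d3,77), H(d1,75), D(d1,57), J(d2,52), A(d3,38), E(d2,29), G(d1,27), C(d2,21)
B→slot 2; F→slot 1; I→slot 3; H skipped; D skipped; J skipped; A skipped; E skipped; G skipped; C skipped.
Profit = 79 + 84 + 77 = 240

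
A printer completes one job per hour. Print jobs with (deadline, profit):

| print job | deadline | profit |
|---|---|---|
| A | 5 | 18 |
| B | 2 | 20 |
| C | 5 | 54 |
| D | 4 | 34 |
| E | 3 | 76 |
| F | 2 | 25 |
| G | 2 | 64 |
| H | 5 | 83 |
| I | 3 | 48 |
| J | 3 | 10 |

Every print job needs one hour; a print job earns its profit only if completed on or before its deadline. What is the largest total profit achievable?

325

By profit: H(d5,83), E(d3,76), G(d2,64), C(d5,54), I(d3,48), D(d4,34), F(d2,25), B(d2,20), A(d5,18), J(d3,10)
H→slot 5; E→slot 3; G→slot 2; C→slot 4; I→slot 1; D skipped; F skipped; B skipped; A skipped; J skipped.
Profit = 48 + 64 + 76 + 54 + 83 = 325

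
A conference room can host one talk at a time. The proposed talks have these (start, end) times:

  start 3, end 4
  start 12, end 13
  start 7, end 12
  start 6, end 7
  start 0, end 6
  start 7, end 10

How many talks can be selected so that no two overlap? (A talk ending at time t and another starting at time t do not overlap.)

By end time: (3,4), (0,6), (6,7), (7,10), (7,12), (12,13).
Pick (3,4); next start ≥ 4 → (6,7); next start ≥ 7 → (7,10); next start ≥ 10 → (12,13).
Selected 4 talks.

4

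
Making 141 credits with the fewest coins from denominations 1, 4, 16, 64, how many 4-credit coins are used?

3

Greedy: take as many of the largest coin as possible, then repeat with the remainder.
141 − 2×64→13 − 3×4→1 − 1×1→0
Count of 4: 3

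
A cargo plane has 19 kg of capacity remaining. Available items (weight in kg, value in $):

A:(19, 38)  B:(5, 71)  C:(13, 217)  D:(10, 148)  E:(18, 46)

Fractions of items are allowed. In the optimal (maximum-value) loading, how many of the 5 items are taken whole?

Ratios (sorted): C 16.69, D 14.80, B 14.20, E 2.56, A 2.00
take C (13 @ 217); take 6/10 of D → 88.80. Capacity used 19/19.
1 item(s) taken whole; one partial (take 6/10 of D).

1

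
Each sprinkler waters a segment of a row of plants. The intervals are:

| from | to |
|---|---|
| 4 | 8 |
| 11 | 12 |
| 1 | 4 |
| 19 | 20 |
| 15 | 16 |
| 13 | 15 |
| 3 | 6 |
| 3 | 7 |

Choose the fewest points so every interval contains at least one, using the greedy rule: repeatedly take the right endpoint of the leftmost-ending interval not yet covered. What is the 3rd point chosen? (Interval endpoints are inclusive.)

15

Process intervals by earliest right end; each time one isn't hit yet, stab at its right endpoint.
By right end: [1,4]  [3,6]  [3,7]  [4,8]  [11,12]  [13,15]  [15,16]  [19,20]
[1,4] uncovered → point at 4; [11,12] uncovered → point at 12; [13,15] uncovered → point at 15; [19,20] uncovered → point at 20.
Points: 4, 12, 15, 20 (4 total).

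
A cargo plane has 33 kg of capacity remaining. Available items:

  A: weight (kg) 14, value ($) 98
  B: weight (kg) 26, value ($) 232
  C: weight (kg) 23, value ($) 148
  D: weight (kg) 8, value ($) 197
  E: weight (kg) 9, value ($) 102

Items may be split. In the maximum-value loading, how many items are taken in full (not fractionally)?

Sort by value per unit weight and fill in that order.
Ratios (sorted): D 24.62, E 11.33, B 8.92, A 7.00, C 6.43
take D (8 @ 197); take E (9 @ 102); take 16/26 of B → 142.77. Capacity used 33/33.
2 item(s) taken whole; one partial (take 16/26 of B).

2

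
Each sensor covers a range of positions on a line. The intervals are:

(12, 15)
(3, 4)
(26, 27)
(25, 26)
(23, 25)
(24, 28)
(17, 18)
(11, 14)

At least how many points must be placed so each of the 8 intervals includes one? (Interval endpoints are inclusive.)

5

Sort by right endpoint; whenever an interval is uncovered, place a point at its right end.
Sorted: [3,4] [11,14] [12,15] [17,18] [23,25] [25,26] [26,27] [24,28]
{[3,4]} hit by 4; {[11,14],[12,15]} hit by 14; {[17,18]} hit by 18; {[23,25],[25,26]} hit by 25; {[26,27],[24,28]} hit by 27.
Points: 4, 14, 18, 25, 27 (5 total).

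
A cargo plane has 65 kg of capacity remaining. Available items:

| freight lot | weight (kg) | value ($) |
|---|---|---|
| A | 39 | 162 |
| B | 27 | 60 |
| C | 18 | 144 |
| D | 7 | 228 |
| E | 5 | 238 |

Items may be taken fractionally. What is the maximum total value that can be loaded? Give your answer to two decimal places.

Ratios (sorted): E 47.60, D 32.57, C 8.00, A 4.15, B 2.22
take E (5 @ 238); take D (7 @ 228); take C (18 @ 144); take 35/39 of A → 145.38. Capacity used 65/65.
Total value = 755.38

755.38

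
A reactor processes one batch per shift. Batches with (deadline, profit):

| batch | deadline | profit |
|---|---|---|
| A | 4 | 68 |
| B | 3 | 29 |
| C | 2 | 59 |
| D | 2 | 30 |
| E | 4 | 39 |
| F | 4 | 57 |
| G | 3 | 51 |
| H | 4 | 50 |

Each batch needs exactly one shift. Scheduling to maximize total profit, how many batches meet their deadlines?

4

By profit: A(d4,68), C(d2,59), F(d4,57), G(d3,51), H(d4,50), E(d4,39), D(d2,30), B(d3,29)
A→slot 4; C→slot 2; F→slot 3; G→slot 1; H skipped; E skipped; D skipped; B skipped.
4 of 8 scheduled.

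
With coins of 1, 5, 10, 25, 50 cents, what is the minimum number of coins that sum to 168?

168 − 3×50→18 − 1×10→8 − 1×5→3 − 3×1→0
Total coins = 3 + 1 + 1 + 3 = 8

8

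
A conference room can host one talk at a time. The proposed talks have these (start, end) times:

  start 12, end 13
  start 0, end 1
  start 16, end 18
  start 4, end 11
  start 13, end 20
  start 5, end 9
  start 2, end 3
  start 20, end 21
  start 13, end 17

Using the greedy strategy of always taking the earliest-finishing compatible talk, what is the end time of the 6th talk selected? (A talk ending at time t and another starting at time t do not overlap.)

21

Sorted by end: (0,1)  (2,3)  (5,9)  (4,11)  (12,13)  (13,17)  (16,18)  (13,20)  (20,21)
take (0,1); take (2,3); take (5,9); skip (4,11); take (12,13); take (13,17); skip (13,20); take (20,21).
Selected: (0,1) (2,3) (5,9) (12,13) (13,17) (20,21)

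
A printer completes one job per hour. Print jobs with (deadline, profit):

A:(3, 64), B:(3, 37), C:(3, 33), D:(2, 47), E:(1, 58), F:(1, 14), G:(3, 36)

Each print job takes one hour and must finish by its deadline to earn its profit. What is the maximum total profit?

169

Take jobs in profit order; each goes to the latest open slot no later than its deadline.
By profit: A(d3,64), E(d1,58), D(d2,47), B(d3,37), G(d3,36), C(d3,33), F(d1,14)
A→slot 3; E→slot 1; D→slot 2; B skipped; G skipped; C skipped; F skipped.
Profit = 58 + 47 + 64 = 169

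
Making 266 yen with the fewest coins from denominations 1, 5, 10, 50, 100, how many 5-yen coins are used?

1

Greedy: take as many of the largest coin as possible, then repeat with the remainder.
266 − 2×100→66 − 1×50→16 − 1×10→6 − 1×5→1 − 1×1→0
Count of 5: 1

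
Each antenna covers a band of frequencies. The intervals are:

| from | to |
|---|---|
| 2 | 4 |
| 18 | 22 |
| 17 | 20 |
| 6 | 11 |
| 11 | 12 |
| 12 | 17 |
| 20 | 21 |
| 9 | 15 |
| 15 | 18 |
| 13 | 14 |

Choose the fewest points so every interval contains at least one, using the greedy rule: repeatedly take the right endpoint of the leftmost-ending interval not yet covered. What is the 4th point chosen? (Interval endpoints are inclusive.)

18

Process intervals by earliest right end; each time one isn't hit yet, stab at its right endpoint.
By right end: [2,4]  [6,11]  [11,12]  [13,14]  [9,15]  [12,17]  [15,18]  [17,20]  [20,21]  [18,22]
[2,4] uncovered → point at 4; [6,11] uncovered → point at 11; [13,14] uncovered → point at 14; [15,18] uncovered → point at 18; [20,21] uncovered → point at 21.
Points: 4, 11, 14, 18, 21 (5 total).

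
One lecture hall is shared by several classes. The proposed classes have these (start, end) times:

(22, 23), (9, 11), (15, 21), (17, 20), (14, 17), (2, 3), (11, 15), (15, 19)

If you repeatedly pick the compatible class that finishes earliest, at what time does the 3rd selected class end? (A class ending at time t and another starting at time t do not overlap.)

Greedy by earliest finish: after sorting by end time, pick each interval compatible with the last pick.
Sorted by end: (2,3)  (9,11)  (11,15)  (14,17)  (15,19)  (17,20)  (15,21)  (22,23)
take (2,3); take (9,11); take (11,15); skip (14,17); take (15,19); skip (15,21); take (22,23).
Selected: (2,3) (9,11) (11,15) (15,19) (22,23)

15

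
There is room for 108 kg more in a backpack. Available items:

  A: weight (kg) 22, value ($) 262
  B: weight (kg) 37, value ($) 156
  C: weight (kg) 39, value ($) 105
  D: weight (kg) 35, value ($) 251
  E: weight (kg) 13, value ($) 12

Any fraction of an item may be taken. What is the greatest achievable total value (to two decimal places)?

706.69

Sort by value per unit weight and fill in that order.
Order: A (262/22=11.91) > D (251/35=7.17) > B (156/37=4.22) > C (105/39=2.69) > E (12/13=0.92)
Fill: take A (22 @ 262) → take D (35 @ 251) → take B (37 @ 156) → take 14/39 of C → 37.69; 108/108 used.
Total value = 706.69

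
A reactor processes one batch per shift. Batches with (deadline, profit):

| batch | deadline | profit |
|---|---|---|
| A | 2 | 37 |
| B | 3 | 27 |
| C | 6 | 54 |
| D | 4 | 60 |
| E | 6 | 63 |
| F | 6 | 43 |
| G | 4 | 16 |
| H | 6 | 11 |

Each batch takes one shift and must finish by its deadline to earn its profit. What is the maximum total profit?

Take jobs in profit order; each goes to the latest open slot no later than its deadline.
Profit order: E=63 D=60 C=54 F=43 A=37 B=27 G=16 H=11
Assign: E→slot 6, D→slot 4, C→slot 5, F→slot 3, A→slot 2, B→slot 1, G skipped, H skipped.
Slots: [1:B] [2:A] [3:F] [4:D] [5:C] [6:E]
Profit = 27 + 37 + 43 + 60 + 54 + 63 = 284

284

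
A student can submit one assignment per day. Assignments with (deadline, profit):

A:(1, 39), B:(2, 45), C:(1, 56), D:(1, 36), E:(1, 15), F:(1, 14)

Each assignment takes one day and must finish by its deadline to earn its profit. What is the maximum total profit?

101

By profit: C(d1,56), B(d2,45), A(d1,39), D(d1,36), E(d1,15), F(d1,14)
C→slot 1; B→slot 2; A skipped; D skipped; E skipped; F skipped.
Profit = 56 + 45 = 101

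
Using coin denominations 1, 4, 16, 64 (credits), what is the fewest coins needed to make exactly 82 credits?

4

82 = 1×64 + 1×16 + 2×1
Total coins = 1 + 1 + 2 = 4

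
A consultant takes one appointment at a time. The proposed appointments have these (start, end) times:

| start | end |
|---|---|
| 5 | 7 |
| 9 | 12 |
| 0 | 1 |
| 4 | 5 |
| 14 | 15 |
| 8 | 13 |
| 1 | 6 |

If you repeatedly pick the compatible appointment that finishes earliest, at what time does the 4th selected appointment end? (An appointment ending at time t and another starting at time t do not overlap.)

Order by finish time; keep every interval that doesn't clash with the previous kept one.
By end time: (0,1), (4,5), (1,6), (5,7), (9,12), (8,13), (14,15).
Pick (0,1); next start ≥ 1 → (4,5); next start ≥ 5 → (5,7); next start ≥ 7 → (9,12); next start ≥ 12 → (14,15).
Selected: (0,1) (4,5) (5,7) (9,12) (14,15)

12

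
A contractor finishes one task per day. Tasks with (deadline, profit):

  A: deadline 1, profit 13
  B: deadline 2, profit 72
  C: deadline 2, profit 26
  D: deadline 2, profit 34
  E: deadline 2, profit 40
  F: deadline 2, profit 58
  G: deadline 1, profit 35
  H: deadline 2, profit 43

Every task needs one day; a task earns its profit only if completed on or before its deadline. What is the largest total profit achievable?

Take jobs in profit order; each goes to the latest open slot no later than its deadline.
By profit: B(d2,72), F(d2,58), H(d2,43), E(d2,40), G(d1,35), D(d2,34), C(d2,26), A(d1,13)
B→slot 2; F→slot 1; H skipped; E skipped; G skipped; D skipped; C skipped; A skipped.
Profit = 58 + 72 = 130

130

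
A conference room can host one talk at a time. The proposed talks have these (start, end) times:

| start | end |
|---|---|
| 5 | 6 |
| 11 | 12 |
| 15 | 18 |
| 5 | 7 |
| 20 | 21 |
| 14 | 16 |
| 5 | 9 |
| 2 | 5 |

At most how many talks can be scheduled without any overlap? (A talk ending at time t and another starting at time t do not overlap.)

5

Order by finish time; keep every interval that doesn't clash with the previous kept one.
By end time: (2,5), (5,6), (5,7), (5,9), (11,12), (14,16), (15,18), (20,21).
Pick (2,5); next start ≥ 5 → (5,6); next start ≥ 6 → (11,12); next start ≥ 12 → (14,16); next start ≥ 16 → (20,21).
Selected 5 talks.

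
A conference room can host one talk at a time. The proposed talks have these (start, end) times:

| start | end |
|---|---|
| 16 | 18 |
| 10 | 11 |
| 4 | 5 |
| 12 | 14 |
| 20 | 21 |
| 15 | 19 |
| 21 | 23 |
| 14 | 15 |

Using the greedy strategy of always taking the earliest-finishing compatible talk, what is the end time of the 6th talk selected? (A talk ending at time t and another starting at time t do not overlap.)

Sorted by end: (4,5)  (10,11)  (12,14)  (14,15)  (16,18)  (15,19)  (20,21)  (21,23)
take (4,5); take (10,11); take (12,14); take (14,15); take (16,18); skip (15,19); take (20,21); take (21,23).
Selected: (4,5) (10,11) (12,14) (14,15) (16,18) (20,21) (21,23)

21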